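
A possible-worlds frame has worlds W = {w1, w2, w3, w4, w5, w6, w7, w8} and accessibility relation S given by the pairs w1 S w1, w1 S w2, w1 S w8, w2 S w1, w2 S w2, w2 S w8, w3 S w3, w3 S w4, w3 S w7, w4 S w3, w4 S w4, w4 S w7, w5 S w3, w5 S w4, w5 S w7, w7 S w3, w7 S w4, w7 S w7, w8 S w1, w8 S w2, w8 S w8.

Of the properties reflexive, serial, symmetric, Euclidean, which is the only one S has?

Reflexive: no — w5 is not related to itself.
Serial: no — w6 has no S-successor.
Symmetric: no — w5 S w3 but not w3 S w5.
Euclidean: yes — any two successors of a common world are S-related.
Only Euclidean holds.

Euclidean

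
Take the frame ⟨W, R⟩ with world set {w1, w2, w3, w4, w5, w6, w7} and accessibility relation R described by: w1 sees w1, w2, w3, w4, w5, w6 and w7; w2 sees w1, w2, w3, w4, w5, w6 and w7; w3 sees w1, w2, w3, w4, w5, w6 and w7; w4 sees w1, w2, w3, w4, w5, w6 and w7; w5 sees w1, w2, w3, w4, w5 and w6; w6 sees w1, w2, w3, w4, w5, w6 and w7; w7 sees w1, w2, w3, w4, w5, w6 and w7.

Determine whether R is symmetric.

No

Symmetric: no — w7 R w5 but not w5 R w7.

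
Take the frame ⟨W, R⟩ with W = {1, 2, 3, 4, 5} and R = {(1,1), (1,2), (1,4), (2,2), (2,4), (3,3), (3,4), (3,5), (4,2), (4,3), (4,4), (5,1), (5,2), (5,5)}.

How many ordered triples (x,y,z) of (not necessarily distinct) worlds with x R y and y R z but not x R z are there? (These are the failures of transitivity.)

Enumerating: (1,4,3), (2,4,3), (3,4,2), (3,5,1), (3,5,2), (4,3,5), (5,1,4), (5,2,4).

8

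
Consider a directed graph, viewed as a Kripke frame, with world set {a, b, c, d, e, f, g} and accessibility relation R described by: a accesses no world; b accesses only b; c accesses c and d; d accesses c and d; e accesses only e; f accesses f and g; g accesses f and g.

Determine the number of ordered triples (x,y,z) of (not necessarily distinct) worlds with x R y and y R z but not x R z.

R is transitive; there are no such tuples.

0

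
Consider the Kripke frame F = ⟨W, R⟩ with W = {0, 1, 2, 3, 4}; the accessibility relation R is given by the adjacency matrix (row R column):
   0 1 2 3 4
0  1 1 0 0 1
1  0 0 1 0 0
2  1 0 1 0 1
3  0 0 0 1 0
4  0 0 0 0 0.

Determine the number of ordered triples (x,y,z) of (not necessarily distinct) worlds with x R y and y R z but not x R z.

Enumerating: (0,1,2), (1,2,0), (1,2,4), (2,0,1).

4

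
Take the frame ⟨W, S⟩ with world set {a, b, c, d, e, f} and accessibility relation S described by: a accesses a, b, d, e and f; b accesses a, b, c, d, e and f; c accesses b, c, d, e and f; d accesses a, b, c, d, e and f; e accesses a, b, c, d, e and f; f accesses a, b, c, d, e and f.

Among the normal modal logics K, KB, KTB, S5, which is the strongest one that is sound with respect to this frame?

Symmetric (axiom B): yes — every pair in S has its reverse in S.
Reflexive (axiom T): yes — every world is S-related to itself.
Euclidean (axiom 5): no — b S a and b S c, but not a S c.
So F validates K, KB, KTB; S5 would additionally require S to be Euclidean. The strongest is KTB.

KTB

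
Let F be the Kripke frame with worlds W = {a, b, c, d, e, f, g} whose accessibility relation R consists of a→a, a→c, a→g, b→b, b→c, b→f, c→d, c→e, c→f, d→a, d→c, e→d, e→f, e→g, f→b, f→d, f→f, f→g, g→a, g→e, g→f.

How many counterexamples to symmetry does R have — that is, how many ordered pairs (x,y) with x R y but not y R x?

Enumerating: (a,c), (b,c), (c,e), (c,f), (d,a), (e,d), (e,f), (f,d).

8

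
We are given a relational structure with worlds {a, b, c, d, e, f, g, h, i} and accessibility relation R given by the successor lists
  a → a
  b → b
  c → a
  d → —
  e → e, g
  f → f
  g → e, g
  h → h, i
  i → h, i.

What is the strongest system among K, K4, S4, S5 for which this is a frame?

K4

Transitive (axiom 4): yes — every two-step R-path is closed by a direct edge.
Reflexive (axiom T): no — c is not related to itself.
Euclidean (axiom 5): yes — any two successors of a common world are R-related.
So F validates K, K4; S4 would additionally require R to be reflexive. The strongest is K4.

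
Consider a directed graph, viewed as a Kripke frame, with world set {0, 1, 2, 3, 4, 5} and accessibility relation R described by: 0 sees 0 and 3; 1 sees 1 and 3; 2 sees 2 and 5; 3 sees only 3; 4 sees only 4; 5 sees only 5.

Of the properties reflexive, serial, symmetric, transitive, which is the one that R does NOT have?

symmetric

Reflexive: yes — every world is R-related to itself.
Serial: yes — every world has a successor (e.g. 0 R 0).
Symmetric: no — 0 R 3 but not 3 R 0.
Transitive: yes — every two-step R-path is closed by a direct edge.
Only symmetric fails.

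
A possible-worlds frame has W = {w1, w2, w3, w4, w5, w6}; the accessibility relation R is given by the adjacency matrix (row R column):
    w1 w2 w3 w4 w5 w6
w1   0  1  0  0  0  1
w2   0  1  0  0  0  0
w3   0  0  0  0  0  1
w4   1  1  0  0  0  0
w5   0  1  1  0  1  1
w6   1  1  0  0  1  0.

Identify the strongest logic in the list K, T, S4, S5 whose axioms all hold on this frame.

Reflexive (axiom T): no — w1 is not related to itself.
Transitive (axiom 4): no — w1 R w6 and w6 R w5, but not w1 R w5.
Euclidean (axiom 5): no — w1 R w2 and w1 R w6, but not w2 R w6.
So F validates K; T would additionally require R to be reflexive. The strongest is K.

K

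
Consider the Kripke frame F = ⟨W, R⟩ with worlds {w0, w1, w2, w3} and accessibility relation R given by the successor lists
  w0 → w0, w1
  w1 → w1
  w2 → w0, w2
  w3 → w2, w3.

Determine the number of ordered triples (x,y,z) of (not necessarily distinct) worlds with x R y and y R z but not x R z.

2

Enumerating: (w2,w0,w1), (w3,w2,w0).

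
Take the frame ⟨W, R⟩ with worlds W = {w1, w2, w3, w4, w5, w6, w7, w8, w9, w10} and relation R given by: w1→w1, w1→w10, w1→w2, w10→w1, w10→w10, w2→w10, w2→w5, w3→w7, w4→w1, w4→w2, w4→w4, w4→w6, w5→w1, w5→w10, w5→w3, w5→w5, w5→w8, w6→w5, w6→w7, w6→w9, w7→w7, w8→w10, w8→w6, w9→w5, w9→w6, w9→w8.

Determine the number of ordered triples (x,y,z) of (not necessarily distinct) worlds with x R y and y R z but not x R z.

31

Enumerating: (w1,w2,w5), (w10,w1,w2), (w2,w10,w1), (w2,w5,w1), (w2,w5,w3), (w2,w5,w8), (w4,w1,w10), (w4,w2,w10), (w4,w2,w5), (w4,w6,w5), (w4,w6,w7), (w4,w6,w9), … and 19 more.
Total: 31.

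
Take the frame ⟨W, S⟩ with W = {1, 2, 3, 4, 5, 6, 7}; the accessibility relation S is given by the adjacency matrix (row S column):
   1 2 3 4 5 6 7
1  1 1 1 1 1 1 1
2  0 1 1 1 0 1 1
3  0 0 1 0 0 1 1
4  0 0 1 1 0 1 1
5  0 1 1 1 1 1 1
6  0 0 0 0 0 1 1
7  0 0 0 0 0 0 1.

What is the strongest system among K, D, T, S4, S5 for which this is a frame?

Serial (axiom D): yes — every world has a successor (e.g. 1 S 1).
Reflexive (axiom T): yes — every world is S-related to itself.
Transitive (axiom 4): yes — every two-step S-path is closed by a direct edge.
Euclidean (axiom 5): no — 1 S 2 and 1 S 5, but not 2 S 5.
So F validates K, D, T, S4; S5 would additionally require S to be Euclidean. The strongest is S4.

S4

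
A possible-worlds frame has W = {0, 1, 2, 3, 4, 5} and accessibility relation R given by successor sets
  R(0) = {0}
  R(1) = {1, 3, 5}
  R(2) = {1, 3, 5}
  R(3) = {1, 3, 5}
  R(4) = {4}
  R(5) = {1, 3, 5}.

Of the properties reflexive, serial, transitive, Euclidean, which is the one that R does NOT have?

reflexive

Reflexive: no — 2 is not related to itself.
Serial: yes — every world has a successor (e.g. 0 R 0).
Transitive: yes — every two-step R-path is closed by a direct edge.
Euclidean: yes — any two successors of a common world are R-related.
Only reflexive fails.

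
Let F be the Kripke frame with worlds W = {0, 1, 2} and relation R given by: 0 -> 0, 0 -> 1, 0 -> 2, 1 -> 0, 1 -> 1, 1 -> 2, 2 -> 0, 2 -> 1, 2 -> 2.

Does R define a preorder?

Yes

Reflexive: yes — every world is R-related to itself.
Transitive: yes — every two-step R-path is closed by a direct edge.
So R is a preorder.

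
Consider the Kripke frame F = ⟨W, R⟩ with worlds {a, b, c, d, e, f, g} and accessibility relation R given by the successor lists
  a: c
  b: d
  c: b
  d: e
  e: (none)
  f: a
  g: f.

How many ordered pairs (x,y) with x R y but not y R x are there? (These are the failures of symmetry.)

Enumerating: (a,c), (b,d), (c,b), (d,e), (f,a), (g,f).

6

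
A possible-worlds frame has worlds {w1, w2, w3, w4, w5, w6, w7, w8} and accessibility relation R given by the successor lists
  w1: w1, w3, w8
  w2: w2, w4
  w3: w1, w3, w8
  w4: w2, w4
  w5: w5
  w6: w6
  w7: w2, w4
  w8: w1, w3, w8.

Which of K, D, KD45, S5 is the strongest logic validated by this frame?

KD45

Serial (axiom D): yes — every world has a successor (e.g. w1 R w1).
Euclidean (axiom 5): yes — any two successors of a common world are R-related.
Transitive (axiom 4): yes — every two-step R-path is closed by a direct edge.
Reflexive (axiom T): no — w7 is not related to itself.
So F validates K, D, KD45; S5 would additionally require R to be reflexive. The strongest is KD45.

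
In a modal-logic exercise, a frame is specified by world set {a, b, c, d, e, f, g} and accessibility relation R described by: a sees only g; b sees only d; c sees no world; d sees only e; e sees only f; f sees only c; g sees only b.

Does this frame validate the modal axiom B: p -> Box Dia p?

By correspondence theory, B is valid on a frame iff R is symmetric.
Symmetric: no — a R g but not g R a.

No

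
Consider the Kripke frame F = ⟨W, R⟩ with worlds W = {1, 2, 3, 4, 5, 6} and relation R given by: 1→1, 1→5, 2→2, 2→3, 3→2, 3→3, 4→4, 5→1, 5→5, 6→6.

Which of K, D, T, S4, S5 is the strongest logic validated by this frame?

S5

Serial (axiom D): yes — every world has a successor (e.g. 1 R 1).
Reflexive (axiom T): yes — every world is R-related to itself.
Transitive (axiom 4): yes — every two-step R-path is closed by a direct edge.
Euclidean (axiom 5): yes — any two successors of a common world are R-related.
So F validates K, D, T, S4, S5. The strongest is S5.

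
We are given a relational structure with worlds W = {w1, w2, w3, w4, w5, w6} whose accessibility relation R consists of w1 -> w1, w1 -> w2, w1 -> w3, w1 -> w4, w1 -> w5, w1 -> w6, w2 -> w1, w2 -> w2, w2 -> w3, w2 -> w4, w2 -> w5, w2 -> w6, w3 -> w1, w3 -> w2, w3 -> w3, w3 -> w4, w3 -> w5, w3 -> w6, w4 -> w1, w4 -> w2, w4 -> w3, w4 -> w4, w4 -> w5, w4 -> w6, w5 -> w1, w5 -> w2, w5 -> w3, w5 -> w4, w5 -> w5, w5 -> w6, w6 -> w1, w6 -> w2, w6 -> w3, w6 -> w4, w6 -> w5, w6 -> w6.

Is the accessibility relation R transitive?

Yes

Transitive: yes — every two-step R-path is closed by a direct edge.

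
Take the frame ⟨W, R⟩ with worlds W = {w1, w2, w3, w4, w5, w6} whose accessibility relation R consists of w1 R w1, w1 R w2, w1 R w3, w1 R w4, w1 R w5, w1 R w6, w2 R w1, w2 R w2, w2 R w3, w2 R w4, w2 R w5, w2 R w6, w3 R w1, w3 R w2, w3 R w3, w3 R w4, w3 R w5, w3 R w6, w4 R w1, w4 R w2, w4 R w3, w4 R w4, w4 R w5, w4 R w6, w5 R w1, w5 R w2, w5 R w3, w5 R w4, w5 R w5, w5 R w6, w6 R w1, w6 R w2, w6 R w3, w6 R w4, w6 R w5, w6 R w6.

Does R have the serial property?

Yes

Serial: yes — every world has a successor (e.g. w1 R w1).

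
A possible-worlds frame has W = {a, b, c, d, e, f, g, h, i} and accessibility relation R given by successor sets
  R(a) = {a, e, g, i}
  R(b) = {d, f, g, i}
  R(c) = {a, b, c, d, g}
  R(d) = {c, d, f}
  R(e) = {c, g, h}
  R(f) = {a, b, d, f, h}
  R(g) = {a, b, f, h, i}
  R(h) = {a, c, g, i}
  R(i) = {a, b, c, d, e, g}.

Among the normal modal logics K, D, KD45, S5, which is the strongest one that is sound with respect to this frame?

D

Serial (axiom D): yes — every world has a successor (e.g. a R a).
Euclidean (axiom 5): no — a R e and a R i, but not e R i.
Transitive (axiom 4): no — a R e and e R c, but not a R c.
Reflexive (axiom T): no — b is not related to itself.
So F validates K, D; KD45 would additionally require R to be Euclidean and transitive. The strongest is D.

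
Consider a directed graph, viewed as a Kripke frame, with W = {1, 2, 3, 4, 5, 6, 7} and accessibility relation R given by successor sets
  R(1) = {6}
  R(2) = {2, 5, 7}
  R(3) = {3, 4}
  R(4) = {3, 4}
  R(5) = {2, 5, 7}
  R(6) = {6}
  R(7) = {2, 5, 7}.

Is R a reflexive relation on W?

No

Reflexive: no — 1 is not related to itself.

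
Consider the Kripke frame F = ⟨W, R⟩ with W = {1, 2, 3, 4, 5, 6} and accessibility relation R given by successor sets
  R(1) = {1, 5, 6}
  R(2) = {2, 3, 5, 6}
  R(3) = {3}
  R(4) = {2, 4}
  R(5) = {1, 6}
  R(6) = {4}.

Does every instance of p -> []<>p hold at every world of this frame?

No

Axiom B corresponds to the accessibility relation being symmetric.
Symmetric: no — 1 R 6 but not 6 R 1.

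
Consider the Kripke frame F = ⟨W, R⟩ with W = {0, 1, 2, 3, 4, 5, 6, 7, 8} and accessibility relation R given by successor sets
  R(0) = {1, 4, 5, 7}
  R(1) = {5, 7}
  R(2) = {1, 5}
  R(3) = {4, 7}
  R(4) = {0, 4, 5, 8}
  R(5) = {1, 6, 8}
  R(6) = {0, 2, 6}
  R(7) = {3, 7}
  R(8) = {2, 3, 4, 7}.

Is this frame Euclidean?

Euclidean: no — 0 R 1 and 0 R 4, but not 1 R 4.

No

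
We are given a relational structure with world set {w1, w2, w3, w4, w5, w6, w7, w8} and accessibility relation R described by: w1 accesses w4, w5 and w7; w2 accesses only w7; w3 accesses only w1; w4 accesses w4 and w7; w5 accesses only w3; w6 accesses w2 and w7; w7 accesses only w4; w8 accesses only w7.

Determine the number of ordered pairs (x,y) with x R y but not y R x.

9

Enumerating: (w1,w4), (w1,w5), (w1,w7), (w2,w7), (w3,w1), (w5,w3), (w6,w2), (w6,w7), (w8,w7).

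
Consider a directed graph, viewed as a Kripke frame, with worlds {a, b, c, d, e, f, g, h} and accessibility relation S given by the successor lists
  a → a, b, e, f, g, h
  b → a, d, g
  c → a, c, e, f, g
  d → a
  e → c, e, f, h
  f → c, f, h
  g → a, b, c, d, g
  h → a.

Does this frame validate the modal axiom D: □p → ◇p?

Yes

The schema D characterises exactly the serial frames.
Serial: yes — every world has a successor (e.g. a S a).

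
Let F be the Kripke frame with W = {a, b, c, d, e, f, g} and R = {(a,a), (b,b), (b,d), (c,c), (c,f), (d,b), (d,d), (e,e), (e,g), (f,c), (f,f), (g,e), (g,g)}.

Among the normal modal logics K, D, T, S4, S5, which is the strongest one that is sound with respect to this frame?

Serial (axiom D): yes — every world has a successor (e.g. a R a).
Reflexive (axiom T): yes — every world is R-related to itself.
Transitive (axiom 4): yes — every two-step R-path is closed by a direct edge.
Euclidean (axiom 5): yes — any two successors of a common world are R-related.
So F validates K, D, T, S4, S5. The strongest is S5.

S5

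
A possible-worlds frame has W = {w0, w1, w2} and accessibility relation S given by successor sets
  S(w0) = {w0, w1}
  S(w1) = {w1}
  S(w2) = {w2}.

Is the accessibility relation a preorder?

Yes

Reflexive: yes — every world is S-related to itself.
Transitive: yes — every two-step S-path is closed by a direct edge.
So S is a preorder.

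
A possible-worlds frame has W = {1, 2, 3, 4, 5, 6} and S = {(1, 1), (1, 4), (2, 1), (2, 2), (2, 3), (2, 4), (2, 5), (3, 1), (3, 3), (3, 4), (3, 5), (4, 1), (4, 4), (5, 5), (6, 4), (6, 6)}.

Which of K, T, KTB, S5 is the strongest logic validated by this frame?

Reflexive (axiom T): yes — every world is S-related to itself.
Symmetric (axiom B): no — 2 S 1 but not 1 S 2.
Euclidean (axiom 5): no — 2 S 1 and 2 S 3, but not 1 S 3.
So F validates K, T; KTB would additionally require S to be symmetric. The strongest is T.

T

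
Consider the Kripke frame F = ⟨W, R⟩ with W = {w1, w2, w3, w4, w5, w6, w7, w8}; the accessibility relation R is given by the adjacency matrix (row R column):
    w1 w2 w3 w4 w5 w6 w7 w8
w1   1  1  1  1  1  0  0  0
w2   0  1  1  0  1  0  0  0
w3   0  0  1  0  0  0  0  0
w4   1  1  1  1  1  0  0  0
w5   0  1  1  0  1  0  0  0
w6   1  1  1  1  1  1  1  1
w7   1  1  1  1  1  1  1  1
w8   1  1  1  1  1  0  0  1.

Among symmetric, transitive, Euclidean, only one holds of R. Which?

Symmetric: no — w1 R w2 but not w2 R w1.
Transitive: yes — every two-step R-path is closed by a direct edge.
Euclidean: no — w1 R w2 and w1 R w4, but not w2 R w4.
Only transitive holds.

transitive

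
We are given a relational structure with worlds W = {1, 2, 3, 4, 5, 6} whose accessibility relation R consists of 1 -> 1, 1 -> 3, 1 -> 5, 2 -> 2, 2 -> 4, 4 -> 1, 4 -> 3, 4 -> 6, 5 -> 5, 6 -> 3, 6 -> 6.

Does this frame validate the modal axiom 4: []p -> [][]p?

The schema 4 characterises exactly the transitive frames.
Transitive: no — 2 R 4 and 4 R 1, but not 2 R 1.

No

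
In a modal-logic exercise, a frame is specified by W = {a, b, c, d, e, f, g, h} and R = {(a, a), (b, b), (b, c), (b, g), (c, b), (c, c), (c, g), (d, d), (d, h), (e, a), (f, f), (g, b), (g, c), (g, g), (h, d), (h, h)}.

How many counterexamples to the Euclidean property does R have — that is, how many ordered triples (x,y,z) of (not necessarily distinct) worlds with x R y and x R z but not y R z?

0

R is Euclidean; there are no such tuples.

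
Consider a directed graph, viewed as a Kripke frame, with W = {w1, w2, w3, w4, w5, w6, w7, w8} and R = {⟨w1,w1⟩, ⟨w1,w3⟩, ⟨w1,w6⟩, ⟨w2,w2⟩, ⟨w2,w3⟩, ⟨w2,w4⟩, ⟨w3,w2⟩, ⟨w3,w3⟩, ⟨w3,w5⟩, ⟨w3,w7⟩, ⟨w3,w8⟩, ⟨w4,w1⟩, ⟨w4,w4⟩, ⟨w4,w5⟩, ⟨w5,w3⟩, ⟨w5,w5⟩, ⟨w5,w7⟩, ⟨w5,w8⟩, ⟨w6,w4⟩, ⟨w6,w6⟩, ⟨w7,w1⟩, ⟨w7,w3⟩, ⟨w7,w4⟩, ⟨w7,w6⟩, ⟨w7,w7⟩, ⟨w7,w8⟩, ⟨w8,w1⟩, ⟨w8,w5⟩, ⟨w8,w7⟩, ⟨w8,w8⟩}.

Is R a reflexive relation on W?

Reflexive: yes — every world is R-related to itself.

Yes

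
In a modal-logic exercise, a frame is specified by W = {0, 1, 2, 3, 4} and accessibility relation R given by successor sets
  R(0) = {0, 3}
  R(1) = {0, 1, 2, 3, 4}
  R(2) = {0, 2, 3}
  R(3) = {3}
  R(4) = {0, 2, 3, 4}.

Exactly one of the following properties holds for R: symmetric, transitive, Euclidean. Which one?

transitive

Symmetric: no — 0 R 3 but not 3 R 0.
Transitive: yes — every two-step R-path is closed by a direct edge.
Euclidean: no — 1 R 0 and 1 R 2, but not 0 R 2.
Only transitive holds.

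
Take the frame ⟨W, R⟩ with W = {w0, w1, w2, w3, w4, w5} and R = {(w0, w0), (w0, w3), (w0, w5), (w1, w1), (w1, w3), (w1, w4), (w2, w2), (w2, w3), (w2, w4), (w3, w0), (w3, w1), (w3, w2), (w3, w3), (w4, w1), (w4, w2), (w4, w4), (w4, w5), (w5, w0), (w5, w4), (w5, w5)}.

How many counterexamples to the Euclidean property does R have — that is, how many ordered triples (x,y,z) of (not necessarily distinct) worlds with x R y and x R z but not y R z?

20

Enumerating: (w0,w3,w5), (w0,w5,w3), (w1,w3,w4), (w1,w4,w3), (w2,w3,w4), (w2,w4,w3), (w3,w0,w1), (w3,w0,w2), (w3,w1,w0), (w3,w1,w2), (w3,w2,w0), (w3,w2,w1), … and 8 more.
Total: 20.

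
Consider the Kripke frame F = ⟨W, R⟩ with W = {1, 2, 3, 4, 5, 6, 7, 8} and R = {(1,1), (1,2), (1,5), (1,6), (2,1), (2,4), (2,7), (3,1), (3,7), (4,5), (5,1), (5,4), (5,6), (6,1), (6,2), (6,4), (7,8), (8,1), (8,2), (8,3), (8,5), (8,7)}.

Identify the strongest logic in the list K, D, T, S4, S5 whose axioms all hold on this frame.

D

Serial (axiom D): yes — every world has a successor (e.g. 1 R 1).
Reflexive (axiom T): no — 2 is not related to itself.
Transitive (axiom 4): no — 1 R 2 and 2 R 4, but not 1 R 4.
Euclidean (axiom 5): no — 1 R 2 and 1 R 5, but not 2 R 5.
So F validates K, D; T would additionally require R to be reflexive. The strongest is D.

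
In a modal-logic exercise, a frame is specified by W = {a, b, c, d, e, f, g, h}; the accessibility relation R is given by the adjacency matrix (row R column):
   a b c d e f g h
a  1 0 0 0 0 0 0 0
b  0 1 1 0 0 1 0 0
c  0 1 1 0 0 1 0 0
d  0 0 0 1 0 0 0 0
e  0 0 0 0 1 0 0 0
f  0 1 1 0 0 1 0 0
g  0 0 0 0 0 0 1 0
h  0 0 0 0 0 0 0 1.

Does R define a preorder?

Reflexive: yes — every world is R-related to itself.
Transitive: yes — every two-step R-path is closed by a direct edge.
So R is a preorder.

Yes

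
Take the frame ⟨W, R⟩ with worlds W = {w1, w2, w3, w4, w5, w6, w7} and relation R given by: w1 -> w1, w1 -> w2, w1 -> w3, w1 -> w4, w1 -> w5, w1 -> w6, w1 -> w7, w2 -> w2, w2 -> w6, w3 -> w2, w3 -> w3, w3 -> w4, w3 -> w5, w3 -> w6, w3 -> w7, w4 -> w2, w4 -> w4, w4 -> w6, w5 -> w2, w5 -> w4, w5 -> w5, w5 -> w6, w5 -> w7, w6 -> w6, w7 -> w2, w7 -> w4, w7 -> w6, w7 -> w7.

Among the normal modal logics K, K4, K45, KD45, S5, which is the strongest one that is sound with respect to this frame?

Transitive (axiom 4): yes — every two-step R-path is closed by a direct edge.
Euclidean (axiom 5): no — w1 R w2 and w1 R w3, but not w2 R w3.
Serial (axiom D): yes — every world has a successor (e.g. w1 R w1).
Reflexive (axiom T): yes — every world is R-related to itself.
So F validates K, K4; K45 would additionally require R to be Euclidean. The strongest is K4.

K4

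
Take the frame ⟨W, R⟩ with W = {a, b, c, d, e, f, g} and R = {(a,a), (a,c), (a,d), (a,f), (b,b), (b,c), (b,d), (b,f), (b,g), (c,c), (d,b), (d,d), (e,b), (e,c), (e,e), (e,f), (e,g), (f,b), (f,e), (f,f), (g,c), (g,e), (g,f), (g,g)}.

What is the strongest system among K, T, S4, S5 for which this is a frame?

T

Reflexive (axiom T): yes — every world is R-related to itself.
Transitive (axiom 4): no — a R d and d R b, but not a R b.
Euclidean (axiom 5): no — a R c and a R d, but not c R d.
So F validates K, T; S4 would additionally require R to be transitive. The strongest is T.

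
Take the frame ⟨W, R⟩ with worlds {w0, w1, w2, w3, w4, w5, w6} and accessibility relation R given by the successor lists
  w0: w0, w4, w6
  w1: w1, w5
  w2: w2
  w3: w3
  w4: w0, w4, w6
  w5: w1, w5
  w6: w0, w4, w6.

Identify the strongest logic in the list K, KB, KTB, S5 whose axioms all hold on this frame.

S5

Symmetric (axiom B): yes — every pair in R has its reverse in R.
Reflexive (axiom T): yes — every world is R-related to itself.
Euclidean (axiom 5): yes — any two successors of a common world are R-related.
So F validates K, KB, KTB, S5. The strongest is S5.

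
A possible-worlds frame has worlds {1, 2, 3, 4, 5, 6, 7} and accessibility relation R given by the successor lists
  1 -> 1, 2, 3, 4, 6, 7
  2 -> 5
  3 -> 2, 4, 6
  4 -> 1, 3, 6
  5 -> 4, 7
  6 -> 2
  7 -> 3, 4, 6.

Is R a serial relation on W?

Yes

Serial: yes — every world has a successor (e.g. 1 R 1).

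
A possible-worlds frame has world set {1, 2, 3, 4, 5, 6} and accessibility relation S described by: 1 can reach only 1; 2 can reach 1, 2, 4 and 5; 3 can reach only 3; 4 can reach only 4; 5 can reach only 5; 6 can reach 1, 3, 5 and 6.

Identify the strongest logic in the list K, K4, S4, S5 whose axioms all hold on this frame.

Transitive (axiom 4): yes — every two-step S-path is closed by a direct edge.
Reflexive (axiom T): yes — every world is S-related to itself.
Euclidean (axiom 5): no — 2 S 1 and 2 S 4, but not 1 S 4.
So F validates K, K4, S4; S5 would additionally require S to be Euclidean. The strongest is S4.

S4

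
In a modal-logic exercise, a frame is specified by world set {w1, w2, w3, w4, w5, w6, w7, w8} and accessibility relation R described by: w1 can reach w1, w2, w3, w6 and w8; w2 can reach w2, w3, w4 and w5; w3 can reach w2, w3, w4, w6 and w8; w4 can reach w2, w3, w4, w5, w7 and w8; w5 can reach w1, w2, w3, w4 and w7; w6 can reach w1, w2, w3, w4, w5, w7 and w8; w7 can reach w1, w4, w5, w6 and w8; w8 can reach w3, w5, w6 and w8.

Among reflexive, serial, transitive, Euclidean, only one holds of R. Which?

Reflexive: no — w5 is not related to itself.
Serial: yes — every world has a successor (e.g. w1 R w1).
Transitive: no — w1 R w2 and w2 R w4, but not w1 R w4.
Euclidean: no — w1 R w2 and w1 R w6, but not w2 R w6.
Only serial holds.

serial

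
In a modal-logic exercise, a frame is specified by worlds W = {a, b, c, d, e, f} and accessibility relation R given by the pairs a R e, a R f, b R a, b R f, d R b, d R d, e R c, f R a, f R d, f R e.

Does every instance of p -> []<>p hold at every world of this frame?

Axiom B corresponds to the accessibility relation being symmetric.
Symmetric: no — a R e but not e R a.

No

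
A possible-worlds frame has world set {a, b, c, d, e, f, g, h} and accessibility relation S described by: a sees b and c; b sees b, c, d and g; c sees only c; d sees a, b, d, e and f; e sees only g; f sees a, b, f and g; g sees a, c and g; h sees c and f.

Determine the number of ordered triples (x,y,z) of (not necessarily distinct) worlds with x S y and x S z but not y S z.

Enumerating: (a,c,b), (b,c,b), (b,c,d), (b,c,g), (b,d,c), (b,d,g), (b,g,b), (b,g,d), (d,a,a), (d,a,d), (d,a,e), (d,a,f), … and 23 more.
Total: 35.

35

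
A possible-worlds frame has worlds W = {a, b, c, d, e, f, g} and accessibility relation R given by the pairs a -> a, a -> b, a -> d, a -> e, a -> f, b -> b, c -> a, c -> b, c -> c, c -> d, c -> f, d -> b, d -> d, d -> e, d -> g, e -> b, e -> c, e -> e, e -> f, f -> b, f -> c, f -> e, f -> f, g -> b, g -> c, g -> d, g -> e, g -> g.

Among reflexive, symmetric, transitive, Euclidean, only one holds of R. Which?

reflexive

Reflexive: yes — every world is R-related to itself.
Symmetric: no — a R b but not b R a.
Transitive: no — a R d and d R g, but not a R g.
Euclidean: no — a R b and a R d, but not b R d.
Only reflexive holds.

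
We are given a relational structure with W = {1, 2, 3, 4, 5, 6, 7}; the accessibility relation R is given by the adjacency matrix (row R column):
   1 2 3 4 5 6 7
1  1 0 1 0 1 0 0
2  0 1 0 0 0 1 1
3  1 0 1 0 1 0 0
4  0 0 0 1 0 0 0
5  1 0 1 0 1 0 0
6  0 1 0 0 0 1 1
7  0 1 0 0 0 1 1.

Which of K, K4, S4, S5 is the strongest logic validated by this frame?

Transitive (axiom 4): yes — every two-step R-path is closed by a direct edge.
Reflexive (axiom T): yes — every world is R-related to itself.
Euclidean (axiom 5): yes — any two successors of a common world are R-related.
So F validates K, K4, S4, S5. The strongest is S5.

S5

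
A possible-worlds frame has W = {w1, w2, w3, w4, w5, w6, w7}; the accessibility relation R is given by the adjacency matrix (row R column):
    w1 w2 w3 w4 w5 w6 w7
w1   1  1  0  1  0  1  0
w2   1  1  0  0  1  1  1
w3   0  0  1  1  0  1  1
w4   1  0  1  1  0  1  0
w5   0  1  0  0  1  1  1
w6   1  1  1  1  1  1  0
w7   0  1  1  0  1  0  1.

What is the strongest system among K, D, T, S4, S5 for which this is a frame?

Serial (axiom D): yes — every world has a successor (e.g. w1 R w1).
Reflexive (axiom T): yes — every world is R-related to itself.
Transitive (axiom 4): no — w1 R w2 and w2 R w5, but not w1 R w5.
Euclidean (axiom 5): no — w1 R w2 and w1 R w4, but not w2 R w4.
So F validates K, D, T; S4 would additionally require R to be transitive. The strongest is T.

T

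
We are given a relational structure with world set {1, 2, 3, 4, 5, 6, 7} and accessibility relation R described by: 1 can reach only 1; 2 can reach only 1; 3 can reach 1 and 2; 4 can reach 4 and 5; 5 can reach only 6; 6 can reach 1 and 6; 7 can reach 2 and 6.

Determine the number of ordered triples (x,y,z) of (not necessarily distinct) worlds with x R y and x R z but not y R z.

8

Enumerating: (3,1,2), (3,2,2), (4,5,4), (4,5,5), (6,1,6), (7,2,2), (7,2,6), (7,6,2).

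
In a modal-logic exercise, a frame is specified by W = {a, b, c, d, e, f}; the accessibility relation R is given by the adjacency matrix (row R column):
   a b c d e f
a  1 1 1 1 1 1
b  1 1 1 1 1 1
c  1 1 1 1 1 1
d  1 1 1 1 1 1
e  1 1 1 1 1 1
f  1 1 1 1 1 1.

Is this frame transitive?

Yes

Transitive: yes — every two-step R-path is closed by a direct edge.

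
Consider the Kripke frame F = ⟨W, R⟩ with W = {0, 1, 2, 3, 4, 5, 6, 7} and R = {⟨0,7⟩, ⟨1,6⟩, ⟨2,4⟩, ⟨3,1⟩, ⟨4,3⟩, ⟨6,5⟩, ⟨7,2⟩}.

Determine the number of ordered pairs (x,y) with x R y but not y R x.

7

Enumerating: (0,7), (1,6), (2,4), (3,1), (4,3), (6,5), (7,2).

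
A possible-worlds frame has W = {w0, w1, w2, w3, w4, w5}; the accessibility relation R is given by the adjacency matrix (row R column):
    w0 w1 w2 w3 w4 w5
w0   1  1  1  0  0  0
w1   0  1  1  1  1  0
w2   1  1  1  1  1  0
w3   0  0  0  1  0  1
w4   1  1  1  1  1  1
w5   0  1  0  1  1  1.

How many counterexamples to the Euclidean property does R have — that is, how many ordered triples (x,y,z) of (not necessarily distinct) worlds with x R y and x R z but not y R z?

26

Enumerating: (w0,w1,w0), (w1,w3,w1), (w1,w3,w2), (w1,w3,w4), (w2,w0,w3), (w2,w0,w4), (w2,w1,w0), (w2,w3,w0), (w2,w3,w1), (w2,w3,w2), (w2,w3,w4), (w4,w0,w3), … and 14 more.
Total: 26.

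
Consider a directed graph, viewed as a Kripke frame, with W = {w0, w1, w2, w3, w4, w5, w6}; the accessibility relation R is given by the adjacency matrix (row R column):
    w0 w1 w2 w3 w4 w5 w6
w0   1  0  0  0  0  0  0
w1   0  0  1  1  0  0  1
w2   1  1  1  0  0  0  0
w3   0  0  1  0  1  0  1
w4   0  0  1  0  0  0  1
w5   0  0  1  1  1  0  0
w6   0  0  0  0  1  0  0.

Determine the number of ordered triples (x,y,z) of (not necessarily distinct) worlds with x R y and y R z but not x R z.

Enumerating: (w1,w2,w0), (w1,w2,w1), (w1,w3,w4), (w1,w6,w4), (w2,w1,w3), (w2,w1,w6), (w3,w2,w0), (w3,w2,w1), (w4,w2,w0), (w4,w2,w1), (w4,w6,w4), (w5,w2,w0), (w5,w2,w1), (w5,w3,w6), (w5,w4,w6), (w6,w4,w2), (w6,w4,w6).

17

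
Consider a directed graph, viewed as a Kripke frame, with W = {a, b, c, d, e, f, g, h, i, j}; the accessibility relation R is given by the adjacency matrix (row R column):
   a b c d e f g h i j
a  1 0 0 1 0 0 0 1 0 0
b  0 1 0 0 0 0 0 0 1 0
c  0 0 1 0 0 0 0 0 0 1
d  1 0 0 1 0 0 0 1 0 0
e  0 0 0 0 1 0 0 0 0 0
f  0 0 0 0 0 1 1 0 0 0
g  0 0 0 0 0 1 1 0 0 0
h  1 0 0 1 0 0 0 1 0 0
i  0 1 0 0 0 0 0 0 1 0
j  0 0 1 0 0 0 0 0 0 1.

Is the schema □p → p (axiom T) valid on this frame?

Axiom T corresponds to the accessibility relation being reflexive.
Reflexive: yes — every world is R-related to itself.

Yes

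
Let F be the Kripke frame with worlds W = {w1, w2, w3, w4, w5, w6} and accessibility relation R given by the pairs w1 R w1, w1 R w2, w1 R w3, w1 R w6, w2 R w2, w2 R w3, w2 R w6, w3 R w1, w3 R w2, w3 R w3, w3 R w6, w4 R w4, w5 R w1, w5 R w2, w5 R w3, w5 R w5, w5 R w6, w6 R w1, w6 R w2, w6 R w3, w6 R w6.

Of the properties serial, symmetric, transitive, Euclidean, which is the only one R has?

serial

Serial: yes — every world has a successor (e.g. w1 R w1).
Symmetric: no — w1 R w2 but not w2 R w1.
Transitive: no — w2 R w3 and w3 R w1, but not w2 R w1.
Euclidean: no — w3 R w2 and w3 R w1, but not w2 R w1.
Only serial holds.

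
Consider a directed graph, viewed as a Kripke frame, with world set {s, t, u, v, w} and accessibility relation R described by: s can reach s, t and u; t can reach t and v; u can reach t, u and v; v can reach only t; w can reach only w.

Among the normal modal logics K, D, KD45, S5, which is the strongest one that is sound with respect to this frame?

D

Serial (axiom D): yes — every world has a successor (e.g. s R s).
Euclidean (axiom 5): no — s R t and s R u, but not t R u.
Transitive (axiom 4): no — s R t and t R v, but not s R v.
Reflexive (axiom T): no — v is not related to itself.
So F validates K, D; KD45 would additionally require R to be Euclidean and transitive. The strongest is D.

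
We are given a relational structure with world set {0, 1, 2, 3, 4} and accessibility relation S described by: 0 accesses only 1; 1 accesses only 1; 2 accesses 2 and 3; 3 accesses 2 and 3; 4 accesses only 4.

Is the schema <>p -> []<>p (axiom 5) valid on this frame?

Yes

The schema 5 characterises exactly the Euclidean frames.
Euclidean: yes — any two successors of a common world are S-related.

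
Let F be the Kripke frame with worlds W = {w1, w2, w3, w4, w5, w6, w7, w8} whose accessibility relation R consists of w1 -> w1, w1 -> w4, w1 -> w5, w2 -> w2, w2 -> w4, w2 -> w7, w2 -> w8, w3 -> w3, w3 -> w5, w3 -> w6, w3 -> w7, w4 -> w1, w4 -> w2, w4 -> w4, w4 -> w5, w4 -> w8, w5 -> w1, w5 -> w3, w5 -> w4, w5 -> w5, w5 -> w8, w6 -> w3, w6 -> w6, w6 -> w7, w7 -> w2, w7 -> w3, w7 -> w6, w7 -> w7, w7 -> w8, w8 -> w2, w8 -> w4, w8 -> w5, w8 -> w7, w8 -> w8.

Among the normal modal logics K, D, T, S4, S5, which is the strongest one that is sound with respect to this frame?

Serial (axiom D): yes — every world has a successor (e.g. w1 R w1).
Reflexive (axiom T): yes — every world is R-related to itself.
Transitive (axiom 4): no — w1 R w4 and w4 R w2, but not w1 R w2.
Euclidean (axiom 5): no — w2 R w4 and w2 R w7, but not w4 R w7.
So F validates K, D, T; S4 would additionally require R to be transitive. The strongest is T.

T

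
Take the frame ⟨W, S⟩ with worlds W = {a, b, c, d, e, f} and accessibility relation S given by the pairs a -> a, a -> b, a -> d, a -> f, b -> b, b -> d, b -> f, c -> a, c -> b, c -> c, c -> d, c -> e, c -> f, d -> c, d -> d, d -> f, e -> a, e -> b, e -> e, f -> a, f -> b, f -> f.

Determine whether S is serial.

Yes

Serial: yes — every world has a successor (e.g. a S a).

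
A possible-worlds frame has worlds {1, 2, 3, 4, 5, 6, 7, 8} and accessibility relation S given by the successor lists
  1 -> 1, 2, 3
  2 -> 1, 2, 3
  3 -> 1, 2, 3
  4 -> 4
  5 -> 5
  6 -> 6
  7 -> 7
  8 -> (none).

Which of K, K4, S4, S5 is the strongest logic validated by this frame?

K4

Transitive (axiom 4): yes — every two-step S-path is closed by a direct edge.
Reflexive (axiom T): no — 8 is not related to itself.
Euclidean (axiom 5): yes — any two successors of a common world are S-related.
So F validates K, K4; S4 would additionally require S to be reflexive. The strongest is K4.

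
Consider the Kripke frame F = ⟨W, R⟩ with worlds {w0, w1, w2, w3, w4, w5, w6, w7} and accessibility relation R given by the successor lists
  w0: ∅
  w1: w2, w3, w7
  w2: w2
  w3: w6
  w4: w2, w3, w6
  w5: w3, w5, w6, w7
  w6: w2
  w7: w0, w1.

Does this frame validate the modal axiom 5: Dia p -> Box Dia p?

The schema 5 characterises exactly the Euclidean frames.
Euclidean: no — w1 R w2 and w1 R w3, but not w2 R w3.

No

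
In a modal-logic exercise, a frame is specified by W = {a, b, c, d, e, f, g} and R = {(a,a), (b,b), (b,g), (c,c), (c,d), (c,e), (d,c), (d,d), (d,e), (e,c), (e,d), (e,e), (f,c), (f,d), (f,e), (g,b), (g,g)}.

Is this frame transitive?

Transitive: yes — every two-step R-path is closed by a direct edge.

Yes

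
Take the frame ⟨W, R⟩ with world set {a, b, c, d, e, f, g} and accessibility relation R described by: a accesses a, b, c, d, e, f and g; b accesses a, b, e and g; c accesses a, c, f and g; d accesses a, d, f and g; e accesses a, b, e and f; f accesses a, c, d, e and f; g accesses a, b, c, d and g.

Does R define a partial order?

Reflexive: yes — every world is R-related to itself.
Transitive: no — b R a and a R c, but not b R c.
Antisymmetric: no — a R b and b R a with a ≠ b.
So R is not a partial order.

No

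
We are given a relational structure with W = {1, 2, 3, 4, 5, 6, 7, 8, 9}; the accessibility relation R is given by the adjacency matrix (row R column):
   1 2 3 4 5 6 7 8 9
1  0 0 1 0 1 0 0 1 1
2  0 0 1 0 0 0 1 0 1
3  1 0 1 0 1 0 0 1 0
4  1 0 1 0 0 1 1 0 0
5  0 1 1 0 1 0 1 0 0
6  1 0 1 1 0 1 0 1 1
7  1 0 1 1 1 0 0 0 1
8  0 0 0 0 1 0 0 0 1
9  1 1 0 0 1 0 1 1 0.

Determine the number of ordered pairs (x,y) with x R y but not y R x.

16

Enumerating: (1,5), (1,8), (2,3), (2,7), (3,8), (4,1), (4,3), (5,2), (6,1), (6,3), (6,8), (6,9), (7,1), (7,3), (8,5), (9,5).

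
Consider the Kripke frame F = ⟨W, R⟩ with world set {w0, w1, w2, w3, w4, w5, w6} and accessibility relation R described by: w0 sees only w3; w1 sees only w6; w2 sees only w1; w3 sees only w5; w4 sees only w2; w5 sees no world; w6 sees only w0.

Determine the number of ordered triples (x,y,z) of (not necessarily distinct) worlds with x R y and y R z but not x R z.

Enumerating: (w0,w3,w5), (w1,w6,w0), (w2,w1,w6), (w4,w2,w1), (w6,w0,w3).

5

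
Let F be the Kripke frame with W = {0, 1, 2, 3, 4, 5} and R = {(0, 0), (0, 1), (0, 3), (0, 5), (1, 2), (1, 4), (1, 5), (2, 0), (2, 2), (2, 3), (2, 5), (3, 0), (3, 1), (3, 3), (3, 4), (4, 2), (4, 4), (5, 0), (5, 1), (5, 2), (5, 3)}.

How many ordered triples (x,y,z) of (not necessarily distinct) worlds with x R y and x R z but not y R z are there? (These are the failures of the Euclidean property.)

27

Enumerating: (0,1,0), (0,1,1), (0,1,3), (0,3,5), (0,5,5), (1,2,4), (1,4,5), (1,5,4), (1,5,5), (2,0,2), (2,3,2), (2,3,5), … and 15 more.
Total: 27.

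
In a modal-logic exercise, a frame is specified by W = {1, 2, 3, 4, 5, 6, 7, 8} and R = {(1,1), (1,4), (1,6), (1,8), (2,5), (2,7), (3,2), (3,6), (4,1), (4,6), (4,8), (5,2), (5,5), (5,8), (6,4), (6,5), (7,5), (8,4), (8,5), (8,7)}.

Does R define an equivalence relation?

Reflexive: no — 2 is not related to itself.
Symmetric: no — 1 R 6 but not 6 R 1.
Transitive: no — 1 R 6 and 6 R 5, but not 1 R 5.
So R is not an equivalence relation.

No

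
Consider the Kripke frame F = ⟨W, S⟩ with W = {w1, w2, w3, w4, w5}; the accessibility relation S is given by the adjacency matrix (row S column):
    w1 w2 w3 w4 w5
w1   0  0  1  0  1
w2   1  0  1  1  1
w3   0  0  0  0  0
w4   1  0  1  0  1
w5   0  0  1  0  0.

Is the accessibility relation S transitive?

Yes

Transitive: yes — every two-step S-path is closed by a direct edge.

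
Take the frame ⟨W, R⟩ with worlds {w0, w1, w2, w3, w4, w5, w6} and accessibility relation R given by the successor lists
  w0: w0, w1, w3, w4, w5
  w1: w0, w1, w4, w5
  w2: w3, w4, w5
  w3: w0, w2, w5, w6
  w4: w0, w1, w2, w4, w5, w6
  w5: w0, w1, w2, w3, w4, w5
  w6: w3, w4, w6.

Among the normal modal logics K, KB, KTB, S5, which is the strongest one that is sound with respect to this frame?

Symmetric (axiom B): yes — every pair in R has its reverse in R.
Reflexive (axiom T): no — w2 is not related to itself.
Euclidean (axiom 5): no — w0 R w1 and w0 R w3, but not w1 R w3.
So F validates K, KB; KTB would additionally require R to be reflexive. The strongest is KB.

KB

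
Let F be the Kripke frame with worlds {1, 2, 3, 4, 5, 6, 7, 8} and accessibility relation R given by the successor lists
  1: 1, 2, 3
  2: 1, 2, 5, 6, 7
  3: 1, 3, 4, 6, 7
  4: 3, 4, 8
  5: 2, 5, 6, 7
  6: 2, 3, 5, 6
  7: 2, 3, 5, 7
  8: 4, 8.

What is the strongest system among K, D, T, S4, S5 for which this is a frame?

T

Serial (axiom D): yes — every world has a successor (e.g. 1 R 1).
Reflexive (axiom T): yes — every world is R-related to itself.
Transitive (axiom 4): no — 1 R 2 and 2 R 5, but not 1 R 5.
Euclidean (axiom 5): no — 1 R 2 and 1 R 3, but not 2 R 3.
So F validates K, D, T; S4 would additionally require R to be transitive. The strongest is T.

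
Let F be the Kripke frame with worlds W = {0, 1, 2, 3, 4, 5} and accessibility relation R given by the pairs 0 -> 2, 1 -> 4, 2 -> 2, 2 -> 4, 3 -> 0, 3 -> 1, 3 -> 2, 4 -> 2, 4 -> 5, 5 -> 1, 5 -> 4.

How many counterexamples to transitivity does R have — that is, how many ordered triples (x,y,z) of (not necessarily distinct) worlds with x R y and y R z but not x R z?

11

Enumerating: (0,2,4), (1,4,2), (1,4,5), (2,4,5), (3,1,4), (3,2,4), (4,2,4), (4,5,1), (4,5,4), (5,4,2), (5,4,5).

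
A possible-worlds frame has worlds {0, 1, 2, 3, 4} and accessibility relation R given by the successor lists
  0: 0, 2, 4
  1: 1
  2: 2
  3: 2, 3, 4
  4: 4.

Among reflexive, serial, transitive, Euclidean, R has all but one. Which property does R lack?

Reflexive: yes — every world is R-related to itself.
Serial: yes — every world has a successor (e.g. 0 R 0).
Transitive: yes — every two-step R-path is closed by a direct edge.
Euclidean: no — 0 R 2 and 0 R 4, but not 2 R 4.
Only Euclidean fails.

Euclidean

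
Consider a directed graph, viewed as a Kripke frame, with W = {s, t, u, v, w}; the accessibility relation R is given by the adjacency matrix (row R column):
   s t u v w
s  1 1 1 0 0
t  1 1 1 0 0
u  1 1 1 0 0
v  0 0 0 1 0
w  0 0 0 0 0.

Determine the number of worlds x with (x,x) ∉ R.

1

Enumerating: w.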